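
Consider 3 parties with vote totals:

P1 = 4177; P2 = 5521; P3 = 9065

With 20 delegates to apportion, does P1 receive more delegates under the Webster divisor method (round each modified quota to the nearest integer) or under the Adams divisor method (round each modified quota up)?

Adams

Webster: P1 4, P2 6, P3 10.
Adams: P1 5, P2 6, P3 9.
P1 gets 4 under Webster and 5 under Adams.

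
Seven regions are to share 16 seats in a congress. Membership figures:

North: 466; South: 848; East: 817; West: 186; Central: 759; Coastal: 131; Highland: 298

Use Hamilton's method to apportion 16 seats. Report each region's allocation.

Total 3505; standard divisor 3505/16 ≈ 219.062.
Standard quotas: North 2.127, South 3.871, East 3.730, West 0.849, Central 3.465, Coastal 0.598, Highland 1.360.
Lower quotas: North 2, South 3, East 3, West 0, Central 3, Coastal 0, Highland 1 (sum 12, leaving 4 seats).
Remainders in descending order: South 0.871, West 0.849, East 0.730, Coastal 0.598, Central 0.465, Highland 0.360, North 0.127.
The surplus seats go to South, West, East, Coastal.

North 2, South 4, East 4, West 1, Central 3, Coastal 1, Highland 1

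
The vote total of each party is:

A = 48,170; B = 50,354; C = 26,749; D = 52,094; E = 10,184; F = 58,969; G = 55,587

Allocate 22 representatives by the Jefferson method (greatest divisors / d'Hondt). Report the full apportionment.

Standard divisor 302107/22 ≈ 13732.136; standard quotas: A 3.508, B 3.667, C 1.948, D 3.794, E 0.742, F 4.294, G 4.048.
Rounding down gives 3, 3, 1, 3, 0, 4, 4 = 18 seats, so the divisor must be adjusted.
With modified divisor 11900: modified quotas A 4.048, B 4.231, C 2.248, D 4.378, E 0.856, F 4.955, G 4.671.
Rounding down: A 4, B 4, C 2, D 4, E 0, F 4, G 4 (total 22).

A=4; B=4; C=2; D=4; E=0; F=4; G=4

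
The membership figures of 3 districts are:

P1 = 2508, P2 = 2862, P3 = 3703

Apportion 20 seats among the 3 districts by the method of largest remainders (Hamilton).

The standard divisor is 9073/20 ≈ 453.65.
Standard quotas: P1 5.528, P2 6.309, P3 8.163.
Lower quotas: P1 5, P2 6, P3 8 (sum 19, leaving 1 seat).
Remainders in descending order: P1 0.528, P2 0.309, P3 0.163.
The surplus seat goes to P1.

P1=6, P2=6, P3=8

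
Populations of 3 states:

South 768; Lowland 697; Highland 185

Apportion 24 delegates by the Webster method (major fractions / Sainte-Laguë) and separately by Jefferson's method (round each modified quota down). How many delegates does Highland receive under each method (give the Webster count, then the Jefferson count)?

3 and 2

Webster: South 11, Lowland 10, Highland 3.
Jefferson: South 12, Lowland 10, Highland 2.
Highland gets 3 under Webster and 2 under Jefferson.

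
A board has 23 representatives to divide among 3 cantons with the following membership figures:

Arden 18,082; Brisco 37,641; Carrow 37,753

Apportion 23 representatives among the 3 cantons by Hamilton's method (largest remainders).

Standard divisor: 93476 ÷ 23 ≈ 4064.174.
Standard quotas: Arden 4.4491, Brisco 9.2617, Carrow 9.2892.
Lower quotas: Arden 4, Brisco 9, Carrow 9 (sum 22, leaving 1 seat).
Remainders in descending order: Arden 0.4491, Carrow 0.2892, Brisco 0.2617.
Largest remainder: Arden receives the extra seat.

Arden 5, Brisco 9, Carrow 9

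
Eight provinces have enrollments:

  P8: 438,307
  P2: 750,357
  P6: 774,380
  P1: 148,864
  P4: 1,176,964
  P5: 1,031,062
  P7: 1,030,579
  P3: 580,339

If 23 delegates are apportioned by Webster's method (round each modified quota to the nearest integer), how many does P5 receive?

Standard divisor 5930852/23 ≈ 257863.13; standard quotas: P8 1.700, P2 2.910, P6 3.003, P1 0.577, P4 4.564, P5 3.998, P7 3.997, P3 2.251.
Rounding to the nearest integer gives 2, 3, 3, 1, 5, 4, 4, 2 = 24 seats, so the divisor must be adjusted.
With modified divisor 276900: modified quotas P8 1.583, P2 2.710, P6 2.797, P1 0.538, P4 4.251, P5 3.724, P7 3.722, P3 2.096.
Rounding to the nearest integer: P8 2, P2 3, P6 3, P1 1, P4 4, P5 4, P7 4, P3 2 (total 23).
P5 receives 4.

4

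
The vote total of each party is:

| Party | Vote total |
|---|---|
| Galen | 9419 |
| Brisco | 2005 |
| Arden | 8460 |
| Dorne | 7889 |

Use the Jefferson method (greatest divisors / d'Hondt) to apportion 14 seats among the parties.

Galen 5, Brisco 1, Arden 4, Dorne 4

Standard divisor 27773/14 ≈ 1983.786; standard quotas: Galen 4.748, Brisco 1.011, Arden 4.265, Dorne 3.977.
Rounding down gives 4, 1, 4, 3 = 12 seats, so the divisor must be adjusted.
With modified divisor 1800: modified quotas Galen 5.233, Brisco 1.114, Arden 4.700, Dorne 4.383.
Rounding down: Galen 5, Brisco 1, Arden 4, Dorne 4 (total 14).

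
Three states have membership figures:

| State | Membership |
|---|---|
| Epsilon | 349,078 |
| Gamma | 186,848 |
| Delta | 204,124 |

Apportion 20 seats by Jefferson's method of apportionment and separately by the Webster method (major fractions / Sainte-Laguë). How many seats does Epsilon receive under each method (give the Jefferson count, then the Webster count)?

Jefferson: Epsilon 10, Gamma 5, Delta 5.
Webster: Epsilon 9, Gamma 5, Delta 6.
Epsilon gets 10 under Jefferson and 9 under Webster.

10 and 9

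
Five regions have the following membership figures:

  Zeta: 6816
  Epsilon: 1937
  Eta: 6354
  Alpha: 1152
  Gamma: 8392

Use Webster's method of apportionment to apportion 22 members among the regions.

Zeta 6, Epsilon 2, Eta 6, Alpha 1, Gamma 7

Standard divisor 24651/22 ≈ 1120.5; standard quotas: Zeta 6.083, Epsilon 1.729, Eta 5.671, Alpha 1.028, Gamma 7.490.
Rounding to the nearest integer gives Zeta 6, Epsilon 2, Eta 6, Alpha 1, Gamma 7 — total 22, matching the house size, so no adjustment is needed.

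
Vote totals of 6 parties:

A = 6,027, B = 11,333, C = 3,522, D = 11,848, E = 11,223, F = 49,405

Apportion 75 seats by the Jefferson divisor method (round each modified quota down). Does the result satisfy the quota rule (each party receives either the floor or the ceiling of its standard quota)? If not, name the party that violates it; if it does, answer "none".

F

Standard quotas: A 4.842, B 9.104, C 2.829, D 9.518, E 9.016, F 39.690.
Jefferson allocation: A 5, B 9, C 2, D 9, E 9, F 41.
F has quota 39.690 (lower 39, upper 40) but receives 41 — outside the quota interval.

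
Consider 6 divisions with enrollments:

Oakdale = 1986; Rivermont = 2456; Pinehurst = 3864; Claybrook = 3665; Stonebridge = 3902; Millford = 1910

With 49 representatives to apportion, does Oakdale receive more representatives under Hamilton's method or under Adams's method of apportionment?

Adams

Hamilton: Oakdale 5, Rivermont 7, Pinehurst 11, Claybrook 10, Stonebridge 11, Millford 5.
Adams: Oakdale 6, Rivermont 7, Pinehurst 10, Claybrook 10, Stonebridge 11, Millford 5.
Oakdale gets 5 under Hamilton and 6 under Adams.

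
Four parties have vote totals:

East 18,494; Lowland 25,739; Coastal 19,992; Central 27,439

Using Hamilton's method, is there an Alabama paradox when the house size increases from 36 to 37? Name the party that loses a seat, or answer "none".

At 36 seats: East 7, Lowland 10, Coastal 8, Central 11.
At 37 seats: East 8, Lowland 10, Coastal 8, Central 11.
No party's allocation decreased.

none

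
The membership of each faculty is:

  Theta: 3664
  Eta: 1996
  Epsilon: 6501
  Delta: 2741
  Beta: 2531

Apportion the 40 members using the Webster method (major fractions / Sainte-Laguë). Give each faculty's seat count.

Standard divisor 17433/40 ≈ 435.825; standard quotas: Theta 8.407, Eta 4.580, Epsilon 14.917, Delta 6.289, Beta 5.807.
Rounding to the nearest integer gives Theta 8, Eta 5, Epsilon 15, Delta 6, Beta 6 — total 40, matching the house size, so no adjustment is needed.

Theta: 8, Eta: 5, Epsilon: 15, Delta: 6, Beta: 6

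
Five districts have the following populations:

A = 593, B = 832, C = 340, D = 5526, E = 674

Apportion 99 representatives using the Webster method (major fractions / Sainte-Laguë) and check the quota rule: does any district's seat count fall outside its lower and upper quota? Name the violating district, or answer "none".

D

Standard quotas: A 7.371, B 10.341, C 4.226, D 68.685, E 8.377.
Webster allocation: A 7, B 10, C 4, D 70, E 8.
D has quota 68.685 (lower 68, upper 69) but receives 70 — outside the quota interval.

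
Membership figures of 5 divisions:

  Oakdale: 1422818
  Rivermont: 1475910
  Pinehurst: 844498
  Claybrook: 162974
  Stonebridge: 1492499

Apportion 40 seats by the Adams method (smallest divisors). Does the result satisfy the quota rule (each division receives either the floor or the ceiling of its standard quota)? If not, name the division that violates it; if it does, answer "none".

Standard quotas: Oakdale 10.542, Rivermont 10.935, Pinehurst 6.257, Claybrook 1.208, Stonebridge 11.058.
Adams allocation: Oakdale 10, Rivermont 11, Pinehurst 6, Claybrook 2, Stonebridge 11.
Every allocation lies between the lower and upper quota.

none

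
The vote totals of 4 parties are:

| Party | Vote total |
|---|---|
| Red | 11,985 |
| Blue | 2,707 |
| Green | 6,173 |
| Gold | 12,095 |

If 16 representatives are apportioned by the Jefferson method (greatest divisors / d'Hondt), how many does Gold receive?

6

Standard divisor 32960/16 ≈ 2060; standard quotas: Red 5.818, Blue 1.314, Green 2.997, Gold 5.871.
Rounding down gives 5, 1, 2, 5 = 13 seats, so the divisor must be adjusted.
With modified divisor 1900: modified quotas Red 6.308, Blue 1.425, Green 3.249, Gold 6.366.
Rounding down: Red 6, Blue 1, Green 3, Gold 6 (total 16).
Gold receives 6.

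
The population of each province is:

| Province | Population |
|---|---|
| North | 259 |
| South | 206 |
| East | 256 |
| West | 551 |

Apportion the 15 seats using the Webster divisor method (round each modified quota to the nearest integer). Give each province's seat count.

Standard divisor 1272/15 ≈ 84.8; standard quotas: North 3.054, South 2.429, East 3.019, West 6.498.
Rounding to the nearest integer gives 3, 2, 3, 6 = 14 seats, so the divisor must be adjusted.
With modified divisor 84: modified quotas North 3.083, South 2.452, East 3.048, West 6.560.
Rounding to the nearest integer: North 3, South 2, East 3, West 7 (total 15).

North 3, South 2, East 3, West 7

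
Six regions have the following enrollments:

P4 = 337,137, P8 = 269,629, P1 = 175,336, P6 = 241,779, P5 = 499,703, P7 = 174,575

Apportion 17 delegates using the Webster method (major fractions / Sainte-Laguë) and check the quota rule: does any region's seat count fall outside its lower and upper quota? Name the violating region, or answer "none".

none

Standard quotas: P4 3.375, P8 2.699, P1 1.755, P6 2.420, P5 5.002, P7 1.748.
Webster allocation: P4 3, P8 3, P1 2, P6 2, P5 5, P7 2.
Every allocation lies between the lower and upper quota.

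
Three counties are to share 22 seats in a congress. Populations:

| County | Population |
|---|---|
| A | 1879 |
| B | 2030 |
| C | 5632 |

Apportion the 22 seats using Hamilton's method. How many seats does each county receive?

A: 4, B: 5, C: 13

Standard divisor: 9541 ÷ 22 ≈ 433.682.
Standard quotas: A 4.3327, B 4.6809, C 12.9865.
Lower quotas: A 4, B 4, C 12 (sum 20, leaving 2 seats).
Remainders in descending order: C 0.9865, B 0.6809, A 0.3327.
Largest remainders: C, B receive the extra seats.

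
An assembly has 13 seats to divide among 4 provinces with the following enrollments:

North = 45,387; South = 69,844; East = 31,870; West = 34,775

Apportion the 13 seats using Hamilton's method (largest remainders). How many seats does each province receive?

Standard divisor: 181876 ÷ 13 ≈ 13990.462.
Standard quotas: North 3.2441, South 4.9923, East 2.2780, West 2.4856.
Lower quotas: North 3, South 4, East 2, West 2 (sum 11, leaving 2 seats).
Remainders in descending order: South 0.9923, West 0.4856, East 0.2780, North 0.2441.
The surplus seats go to South, West.

North=3, South=5, East=2, West=3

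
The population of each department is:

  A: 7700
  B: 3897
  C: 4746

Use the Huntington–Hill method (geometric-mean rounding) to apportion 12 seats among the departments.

A 6; B 3; C 3

With divisor 1388: modified quotas A 5.548, B 2.808, C 3.419.
Geometric-mean thresholds: A √(5·6)=5.477, B √(2·3)=2.449, C √(3·4)=3.464.
Each quota rounded against its threshold gives A 6, B 3, C 3 (total 12).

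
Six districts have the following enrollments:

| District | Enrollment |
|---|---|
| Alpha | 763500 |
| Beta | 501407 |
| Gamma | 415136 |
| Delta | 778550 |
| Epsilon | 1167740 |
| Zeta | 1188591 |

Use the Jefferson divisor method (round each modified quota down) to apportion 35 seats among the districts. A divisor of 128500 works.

With modified divisor 128500: modified quotas Alpha 5.942, Beta 3.902, Gamma 3.231, Delta 6.059, Epsilon 9.087, Zeta 9.250.
Rounding down: Alpha 5, Beta 3, Gamma 3, Delta 6, Epsilon 9, Zeta 9 (total 35).

Alpha 5; Beta 3; Gamma 3; Delta 6; Epsilon 9; Zeta 9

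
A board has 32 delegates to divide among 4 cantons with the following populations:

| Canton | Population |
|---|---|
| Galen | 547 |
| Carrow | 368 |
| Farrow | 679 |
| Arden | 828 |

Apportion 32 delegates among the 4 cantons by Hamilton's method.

Galen=7; Carrow=5; Farrow=9; Arden=11

The standard divisor is 2422/32 ≈ 75.688.
Standard quotas: Galen 7.227, Carrow 4.862, Farrow 8.971, Arden 10.940.
Lower quotas: Galen 7, Carrow 4, Farrow 8, Arden 10 (sum 29, leaving 3 seats).
Remainders in descending order: Farrow 0.971, Arden 0.940, Carrow 0.862, Galen 0.227.
Largest remainders: Farrow, Arden, Carrow receive the extra seats.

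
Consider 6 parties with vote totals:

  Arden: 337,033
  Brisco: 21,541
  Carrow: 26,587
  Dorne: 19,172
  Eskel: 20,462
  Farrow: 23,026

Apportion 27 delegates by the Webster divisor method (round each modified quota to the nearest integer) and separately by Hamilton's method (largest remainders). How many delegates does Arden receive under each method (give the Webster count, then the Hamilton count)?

21 and 20

Webster: Arden 21, Brisco 1, Carrow 2, Dorne 1, Eskel 1, Farrow 1.
Hamilton: Arden 20, Brisco 1, Carrow 2, Dorne 1, Eskel 1, Farrow 2.
Arden gets 21 under Webster and 20 under Hamilton.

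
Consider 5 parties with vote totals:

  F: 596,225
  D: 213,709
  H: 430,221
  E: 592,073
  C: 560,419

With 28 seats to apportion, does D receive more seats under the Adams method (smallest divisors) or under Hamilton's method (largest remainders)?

Adams

Adams: F 7, D 3, H 5, E 7, C 6.
Hamilton: F 7, D 2, H 5, E 7, C 7.
D gets 3 under Adams and 2 under Hamilton.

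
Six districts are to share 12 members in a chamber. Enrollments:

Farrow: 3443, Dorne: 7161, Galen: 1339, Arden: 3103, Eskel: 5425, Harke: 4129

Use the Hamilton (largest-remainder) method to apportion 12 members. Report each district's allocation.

The standard divisor is 24600/12 = 2050.
Standard quotas: Farrow 1.6795, Dorne 3.4932, Galen 0.6532, Arden 1.5137, Eskel 2.6463, Harke 2.0141.
Lower quotas: Farrow 1, Dorne 3, Galen 0, Arden 1, Eskel 2, Harke 2 (sum 9, leaving 3 seats).
Remainders in descending order: Farrow 0.6795, Galen 0.6532, Eskel 0.6463, Arden 0.5137, Dorne 0.4932, Harke 0.0141.
The surplus seats go to Farrow, Galen, Eskel.

Farrow 2, Dorne 3, Galen 1, Arden 1, Eskel 3, Harke 2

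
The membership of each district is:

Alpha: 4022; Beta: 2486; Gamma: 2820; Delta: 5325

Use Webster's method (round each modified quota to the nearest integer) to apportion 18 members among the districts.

Standard divisor 14653/18 ≈ 814.056; standard quotas: Alpha 4.941, Beta 3.054, Gamma 3.464, Delta 6.541.
Rounding to the nearest integer gives Alpha 5, Beta 3, Gamma 3, Delta 7 — total 18, matching the house size, so no adjustment is needed.

Alpha 5, Beta 3, Gamma 3, Delta 7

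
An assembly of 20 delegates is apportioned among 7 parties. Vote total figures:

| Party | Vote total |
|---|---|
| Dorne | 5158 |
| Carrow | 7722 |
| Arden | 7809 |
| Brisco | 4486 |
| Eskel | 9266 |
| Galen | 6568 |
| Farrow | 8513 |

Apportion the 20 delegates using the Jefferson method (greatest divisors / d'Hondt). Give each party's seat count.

Standard divisor 49522/20 ≈ 2476.1; standard quotas: Dorne 2.083, Carrow 3.119, Arden 3.154, Brisco 1.812, Eskel 3.742, Galen 2.653, Farrow 3.438.
Rounding down gives 2, 3, 3, 1, 3, 2, 3 = 17 seats, so the divisor must be adjusted.
With modified divisor 2160: modified quotas Dorne 2.388, Carrow 3.575, Arden 3.615, Brisco 2.077, Eskel 4.290, Galen 3.041, Farrow 3.941.
Rounding down: Dorne 2, Carrow 3, Arden 3, Brisco 2, Eskel 4, Galen 3, Farrow 3 (total 20).

Dorne=2; Carrow=3; Arden=3; Brisco=2; Eskel=4; Galen=3; Farrow=3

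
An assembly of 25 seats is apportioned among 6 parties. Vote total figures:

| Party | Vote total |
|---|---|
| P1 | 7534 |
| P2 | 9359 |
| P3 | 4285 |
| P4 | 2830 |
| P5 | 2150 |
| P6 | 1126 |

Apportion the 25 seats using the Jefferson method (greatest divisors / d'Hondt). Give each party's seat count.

P1 7, P2 9, P3 4, P4 2, P5 2, P6 1

Standard divisor 27284/25 ≈ 1091.36; standard quotas: P1 6.903, P2 8.576, P3 3.926, P4 2.593, P5 1.970, P6 1.032.
Rounding down gives 6, 8, 3, 2, 1, 1 = 21 seats, so the divisor must be adjusted.
With modified divisor 1000: modified quotas P1 7.534, P2 9.359, P3 4.285, P4 2.830, P5 2.150, P6 1.126.
Rounding down: P1 7, P2 9, P3 4, P4 2, P5 2, P6 1 (total 25).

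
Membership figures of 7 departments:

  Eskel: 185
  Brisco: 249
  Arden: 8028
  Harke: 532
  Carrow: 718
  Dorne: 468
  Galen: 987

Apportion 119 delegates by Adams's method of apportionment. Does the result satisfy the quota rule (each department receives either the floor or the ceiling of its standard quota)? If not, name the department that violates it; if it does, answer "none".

Arden

Standard quotas: Eskel 1.971, Brisco 2.653, Arden 85.550, Harke 5.669, Carrow 7.651, Dorne 4.987, Galen 10.518.
Adams allocation: Eskel 2, Brisco 3, Arden 84, Harke 6, Carrow 8, Dorne 5, Galen 11.
Arden has quota 85.550 (lower 85, upper 86) but receives 84 — outside the quota interval.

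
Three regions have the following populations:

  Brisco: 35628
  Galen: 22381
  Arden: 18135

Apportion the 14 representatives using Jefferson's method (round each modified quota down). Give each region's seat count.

Brisco 7, Galen 4, Arden 3

Standard divisor 76144/14 ≈ 5438.857; standard quotas: Brisco 6.551, Galen 4.115, Arden 3.334.
Rounding down gives 6, 4, 3 = 13 seats, so the divisor must be adjusted.
With modified divisor 4800: modified quotas Brisco 7.423, Galen 4.663, Arden 3.778.
Rounding down: Brisco 7, Galen 4, Arden 3 (total 14).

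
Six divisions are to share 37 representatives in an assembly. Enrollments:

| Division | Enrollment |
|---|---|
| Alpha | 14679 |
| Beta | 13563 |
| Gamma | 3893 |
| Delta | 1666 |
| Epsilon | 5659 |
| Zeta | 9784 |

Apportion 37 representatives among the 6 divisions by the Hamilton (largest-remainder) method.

Alpha: 11, Beta: 10, Gamma: 3, Delta: 1, Epsilon: 4, Zeta: 8

Total 49244; standard divisor 49244/37 ≈ 1330.919.
Standard quotas: Alpha 11.0292, Beta 10.1907, Gamma 2.9250, Delta 1.2518, Epsilon 4.2519, Zeta 7.3513.
Lower quotas: Alpha 11, Beta 10, Gamma 2, Delta 1, Epsilon 4, Zeta 7 (sum 35, leaving 2 seats).
Remainders in descending order: Gamma 0.9250, Zeta 0.3513, Epsilon 0.2519, Delta 0.2518, Beta 0.1907, Alpha 0.0292.
The surplus seats go to Gamma, Zeta.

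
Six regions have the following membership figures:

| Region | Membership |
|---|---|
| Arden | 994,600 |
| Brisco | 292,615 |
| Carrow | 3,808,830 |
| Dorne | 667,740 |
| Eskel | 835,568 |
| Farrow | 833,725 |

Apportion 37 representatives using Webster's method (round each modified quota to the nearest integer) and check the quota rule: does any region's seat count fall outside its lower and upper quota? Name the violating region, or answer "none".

Standard quotas: Arden 4.951, Brisco 1.457, Carrow 18.959, Dorne 3.324, Eskel 4.159, Farrow 4.150.
Webster allocation: Arden 5, Brisco 1, Carrow 20, Dorne 3, Eskel 4, Farrow 4.
Carrow has quota 18.959 (lower 18, upper 19) but receives 20 — outside the quota interval.

Carrow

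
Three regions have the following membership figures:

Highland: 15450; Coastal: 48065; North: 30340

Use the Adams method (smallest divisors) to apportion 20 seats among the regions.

Highland 4, Coastal 10, North 6

Standard divisor 93855/20 ≈ 4692.75; standard quotas: Highland 3.292, Coastal 10.242, North 6.465.
Rounding up gives 4, 11, 7 = 22 seats, so the divisor must be adjusted.
With modified divisor 5100: modified quotas Highland 3.029, Coastal 9.425, North 5.949.
Rounding up: Highland 4, Coastal 10, North 6 (total 20).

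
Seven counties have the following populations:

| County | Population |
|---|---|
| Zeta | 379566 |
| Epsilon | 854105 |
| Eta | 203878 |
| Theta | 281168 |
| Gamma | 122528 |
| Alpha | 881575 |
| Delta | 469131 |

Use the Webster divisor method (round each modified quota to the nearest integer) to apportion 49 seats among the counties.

Standard divisor 3191951/49 ≈ 65141.857; standard quotas: Zeta 5.827, Epsilon 13.111, Eta 3.130, Theta 4.316, Gamma 1.881, Alpha 13.533, Delta 7.202.
Rounding to the nearest integer gives Zeta 6, Epsilon 13, Eta 3, Theta 4, Gamma 2, Alpha 14, Delta 7 — total 49, matching the house size, so no adjustment is needed.

Zeta: 6; Epsilon: 13; Eta: 3; Theta: 4; Gamma: 2; Alpha: 14; Delta: 7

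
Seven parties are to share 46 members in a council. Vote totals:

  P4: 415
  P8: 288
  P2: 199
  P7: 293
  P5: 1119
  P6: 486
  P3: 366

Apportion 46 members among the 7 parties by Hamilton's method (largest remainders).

P4: 6; P8: 4; P2: 3; P7: 4; P5: 16; P6: 7; P3: 6

Total 3166; standard divisor 3166/46 ≈ 68.826.
Standard quotas: P4 6.030, P8 4.184, P2 2.891, P7 4.257, P5 16.258, P6 7.061, P3 5.318.
Lower quotas: P4 6, P8 4, P2 2, P7 4, P5 16, P6 7, P3 5 (sum 44, leaving 2 seats).
Remainders in descending order: P2 0.891, P3 0.318, P5 0.258, P7 0.257, P8 0.184, P6 0.061, P4 0.030.
Largest remainders: P2, P3 receive the extra seats.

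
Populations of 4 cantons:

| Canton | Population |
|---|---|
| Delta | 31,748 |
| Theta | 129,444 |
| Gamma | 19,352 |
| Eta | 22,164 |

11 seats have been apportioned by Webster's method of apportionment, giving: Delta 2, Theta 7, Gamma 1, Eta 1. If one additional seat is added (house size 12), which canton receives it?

Priority for the next seat is population ÷ (current seats + 0.5).
Priorities: Delta 12699.200, Theta 17259.200, Gamma 12901.333, Eta 14776.000.
Highest priority: Theta.

Theta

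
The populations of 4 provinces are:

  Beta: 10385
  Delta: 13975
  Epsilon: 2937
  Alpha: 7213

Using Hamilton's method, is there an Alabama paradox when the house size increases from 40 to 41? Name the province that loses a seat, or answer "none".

Epsilon

At 40 seats: Beta 12, Delta 16, Epsilon 4, Alpha 8.
At 41 seats: Beta 12, Delta 17, Epsilon 3, Alpha 9.
Epsilon drops from 4 to 3.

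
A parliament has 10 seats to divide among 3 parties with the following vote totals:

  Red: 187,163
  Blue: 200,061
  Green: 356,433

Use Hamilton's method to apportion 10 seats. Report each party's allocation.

Red=2; Blue=3; Green=5

Total 743657; standard divisor 743657/10 ≈ 74365.7.
Standard quotas: Red 2.5168, Blue 2.6902, Green 4.7930.
Lower quotas: Red 2, Blue 2, Green 4 (sum 8, leaving 2 seats).
Remainders in descending order: Green 0.7930, Blue 0.6902, Red 0.5168.
The surplus seats go to Green, Blue.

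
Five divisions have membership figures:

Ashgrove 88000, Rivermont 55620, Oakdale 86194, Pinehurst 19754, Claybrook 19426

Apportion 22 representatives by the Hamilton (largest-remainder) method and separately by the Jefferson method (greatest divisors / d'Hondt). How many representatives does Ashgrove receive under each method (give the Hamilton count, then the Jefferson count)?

Hamilton: Ashgrove 7, Rivermont 4, Oakdale 7, Pinehurst 2, Claybrook 2.
Jefferson: Ashgrove 8, Rivermont 5, Oakdale 7, Pinehurst 1, Claybrook 1.
Ashgrove gets 7 under Hamilton and 8 under Jefferson.

7 and 8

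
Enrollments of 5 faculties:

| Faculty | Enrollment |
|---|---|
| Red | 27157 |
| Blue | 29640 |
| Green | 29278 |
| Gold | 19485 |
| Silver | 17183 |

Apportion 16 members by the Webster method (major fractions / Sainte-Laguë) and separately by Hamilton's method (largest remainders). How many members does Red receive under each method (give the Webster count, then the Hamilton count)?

Webster: Red 3, Blue 4, Green 4, Gold 3, Silver 2.
Hamilton: Red 4, Blue 4, Green 4, Gold 2, Silver 2.
Red gets 3 under Webster and 4 under Hamilton.

3 and 4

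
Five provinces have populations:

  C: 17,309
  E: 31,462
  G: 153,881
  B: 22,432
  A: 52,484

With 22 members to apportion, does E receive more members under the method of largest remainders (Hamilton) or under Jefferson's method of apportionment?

Hamilton

Hamilton: C 1, E 3, G 12, B 2, A 4.
Jefferson: C 1, E 2, G 13, B 2, A 4.
E gets 3 under Hamilton and 2 under Jefferson.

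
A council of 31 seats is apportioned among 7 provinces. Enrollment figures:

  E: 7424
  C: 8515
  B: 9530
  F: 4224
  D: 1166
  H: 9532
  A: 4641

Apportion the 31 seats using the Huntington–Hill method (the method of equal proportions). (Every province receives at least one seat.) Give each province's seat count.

E=5; C=6; B=6; F=3; D=1; H=7; A=3

With divisor 1470.7: modified quotas E 5.048, C 5.790, B 6.480, F 2.872, D 0.793, H 6.481, A 3.156.
Geometric-mean thresholds: E √(5·6)=5.477, C √(5·6)=5.477, B √(6·7)=6.481, F √(2·3)=2.449, D (min 1), H √(6·7)=6.481, A √(3·4)=3.464.
Each quota rounded against its threshold gives E 5, C 6, B 6, F 3, D 1, H 7, A 3 (total 31).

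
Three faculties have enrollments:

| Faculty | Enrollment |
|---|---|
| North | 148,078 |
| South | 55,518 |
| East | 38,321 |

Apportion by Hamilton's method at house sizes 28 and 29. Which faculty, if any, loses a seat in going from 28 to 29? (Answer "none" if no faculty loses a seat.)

East

At 28 seats: North 17, South 6, East 5.
At 29 seats: North 18, South 7, East 4.
East drops from 5 to 4.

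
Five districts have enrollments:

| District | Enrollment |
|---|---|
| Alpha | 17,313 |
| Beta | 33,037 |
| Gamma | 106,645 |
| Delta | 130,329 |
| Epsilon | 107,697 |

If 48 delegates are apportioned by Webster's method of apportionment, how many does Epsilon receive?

Standard divisor 395021/48 ≈ 8229.604; standard quotas: Alpha 2.104, Beta 4.014, Gamma 12.959, Delta 15.837, Epsilon 13.087.
Rounding to the nearest integer gives Alpha 2, Beta 4, Gamma 13, Delta 16, Epsilon 13 — total 48, matching the house size, so no adjustment is needed.
Epsilon receives 13.

13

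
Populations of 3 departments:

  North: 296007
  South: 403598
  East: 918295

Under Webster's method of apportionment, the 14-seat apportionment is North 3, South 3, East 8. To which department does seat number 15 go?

South

Priority for the next seat is population ÷ (current seats + 0.5).
Priorities: North 84573.429, South 115313.714, East 108034.706.
Highest priority: South.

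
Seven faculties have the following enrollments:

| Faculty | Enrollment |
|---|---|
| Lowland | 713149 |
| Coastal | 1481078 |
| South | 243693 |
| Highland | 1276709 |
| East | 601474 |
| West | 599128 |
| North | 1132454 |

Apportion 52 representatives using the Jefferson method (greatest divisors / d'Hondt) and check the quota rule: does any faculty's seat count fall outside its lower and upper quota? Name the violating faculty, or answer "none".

none

Standard quotas: Lowland 6.132, Coastal 12.735, South 2.095, Highland 10.978, East 5.172, West 5.152, North 9.737.
Jefferson allocation: Lowland 6, Coastal 13, South 2, Highland 11, East 5, West 5, North 10.
Every allocation lies between the lower and upper quota.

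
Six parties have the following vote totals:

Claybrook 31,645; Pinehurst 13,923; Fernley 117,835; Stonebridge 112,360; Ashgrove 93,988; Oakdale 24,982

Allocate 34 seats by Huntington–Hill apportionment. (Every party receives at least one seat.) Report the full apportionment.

With divisor 11539: modified quotas Claybrook 2.742, Pinehurst 1.207, Fernley 10.212, Stonebridge 9.737, Ashgrove 8.145, Oakdale 2.165.
Geometric-mean thresholds: Claybrook √(2·3)=2.449, Pinehurst √(1·2)=1.414, Fernley √(10·11)=10.488, Stonebridge √(9·10)=9.487, Ashgrove √(8·9)=8.485, Oakdale √(2·3)=2.449.
Each quota rounded against its threshold gives Claybrook 3, Pinehurst 1, Fernley 10, Stonebridge 10, Ashgrove 8, Oakdale 2 (total 34).

Claybrook=3, Pinehurst=1, Fernley=10, Stonebridge=10, Ashgrove=8, Oakdale=2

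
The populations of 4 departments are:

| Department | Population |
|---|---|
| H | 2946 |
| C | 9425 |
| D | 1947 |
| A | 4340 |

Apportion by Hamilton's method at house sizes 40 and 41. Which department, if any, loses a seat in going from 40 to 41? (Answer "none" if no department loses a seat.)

H

At 40 seats: H 7, C 20, D 4, A 9.
At 41 seats: H 6, C 21, D 4, A 10.
H drops from 7 to 6.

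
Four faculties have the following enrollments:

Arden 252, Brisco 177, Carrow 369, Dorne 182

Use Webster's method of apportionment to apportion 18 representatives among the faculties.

Arden: 5, Brisco: 3, Carrow: 7, Dorne: 3

Standard divisor 980/18 ≈ 54.444; standard quotas: Arden 4.629, Brisco 3.251, Carrow 6.778, Dorne 3.343.
Rounding to the nearest integer gives Arden 5, Brisco 3, Carrow 7, Dorne 3 — total 18, matching the house size, so no adjustment is needed.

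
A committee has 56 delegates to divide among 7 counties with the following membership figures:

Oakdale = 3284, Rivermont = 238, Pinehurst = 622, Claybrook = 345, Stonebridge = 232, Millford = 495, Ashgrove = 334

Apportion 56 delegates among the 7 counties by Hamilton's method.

Oakdale 33, Rivermont 3, Pinehurst 6, Claybrook 4, Stonebridge 2, Millford 5, Ashgrove 3

The standard divisor is 5550/56 ≈ 99.107.
Standard quotas: Oakdale 33.136, Rivermont 2.401, Pinehurst 6.276, Claybrook 3.481, Stonebridge 2.341, Millford 4.995, Ashgrove 3.370.
Lower quotas: Oakdale 33, Rivermont 2, Pinehurst 6, Claybrook 3, Stonebridge 2, Millford 4, Ashgrove 3 (sum 53, leaving 3 seats).
Remainders in descending order: Millford 0.995, Claybrook 0.481, Rivermont 0.401, Ashgrove 0.370, Stonebridge 0.341, Pinehurst 0.276, Oakdale 0.136.
The surplus seats go to Millford, Claybrook, Rivermont.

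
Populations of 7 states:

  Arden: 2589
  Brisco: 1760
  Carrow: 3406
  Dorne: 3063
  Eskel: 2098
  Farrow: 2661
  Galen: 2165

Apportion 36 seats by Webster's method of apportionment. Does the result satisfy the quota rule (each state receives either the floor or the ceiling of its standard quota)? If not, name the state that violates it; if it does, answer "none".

none

Standard quotas: Arden 5.253, Brisco 3.571, Carrow 6.911, Dorne 6.215, Eskel 4.257, Farrow 5.399, Galen 4.393.
Webster allocation: Arden 5, Brisco 4, Carrow 7, Dorne 6, Eskel 4, Farrow 6, Galen 4.
Every allocation lies between the lower and upper quota.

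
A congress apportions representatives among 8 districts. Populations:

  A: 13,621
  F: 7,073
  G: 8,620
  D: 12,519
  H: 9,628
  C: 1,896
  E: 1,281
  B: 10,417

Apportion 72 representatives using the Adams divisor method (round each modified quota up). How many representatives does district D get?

Standard divisor 65055/72 ≈ 903.542; standard quotas: A 15.075, F 7.828, G 9.540, D 13.855, H 10.656, C 2.098, E 1.418, B 11.529.
Rounding up gives 16, 8, 10, 14, 11, 3, 2, 12 = 76 seats, so the divisor must be adjusted.
With modified divisor 960: modified quotas A 14.189, F 7.368, G 8.979, D 13.041, H 10.029, C 1.975, E 1.334, B 10.851.
Rounding up: A 15, F 8, G 9, D 14, H 11, C 2, E 2, B 11 (total 72).
D receives 14.

14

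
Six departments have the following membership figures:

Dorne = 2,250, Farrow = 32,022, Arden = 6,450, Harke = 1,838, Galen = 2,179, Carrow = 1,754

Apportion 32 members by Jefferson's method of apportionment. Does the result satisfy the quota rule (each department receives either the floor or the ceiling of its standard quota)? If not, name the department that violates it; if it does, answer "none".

Standard quotas: Dorne 1.549, Farrow 22.040, Arden 4.439, Harke 1.265, Galen 1.500, Carrow 1.207.
Jefferson allocation: Dorne 1, Farrow 24, Arden 4, Harke 1, Galen 1, Carrow 1.
Farrow has quota 22.040 (lower 22, upper 23) but receives 24 — outside the quota interval.

Farrow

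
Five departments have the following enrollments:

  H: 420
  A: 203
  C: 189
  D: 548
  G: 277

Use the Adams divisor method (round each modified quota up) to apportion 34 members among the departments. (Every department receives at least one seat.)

H: 9; A: 4; C: 4; D: 11; G: 6

Standard divisor 1637/34 ≈ 48.147; standard quotas: H 8.723, A 4.216, C 3.925, D 11.382, G 5.753.
Rounding up gives 9, 5, 4, 12, 6 = 36 seats, so the divisor must be adjusted.
With modified divisor 52: modified quotas H 8.077, A 3.904, C 3.635, D 10.538, G 5.327.
Rounding up: H 9, A 4, C 4, D 11, G 6 (total 34).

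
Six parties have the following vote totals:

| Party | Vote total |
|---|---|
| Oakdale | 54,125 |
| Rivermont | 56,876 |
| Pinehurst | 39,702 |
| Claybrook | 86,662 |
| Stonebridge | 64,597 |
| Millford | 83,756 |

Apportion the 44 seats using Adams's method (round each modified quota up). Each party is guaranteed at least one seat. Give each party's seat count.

Standard divisor 385718/44 ≈ 8766.318; standard quotas: Oakdale 6.174, Rivermont 6.488, Pinehurst 4.529, Claybrook 9.886, Stonebridge 7.369, Millford 9.554.
Rounding up gives 7, 7, 5, 10, 8, 10 = 47 seats, so the divisor must be adjusted.
With modified divisor 9400: modified quotas Oakdale 5.758, Rivermont 6.051, Pinehurst 4.224, Claybrook 9.219, Stonebridge 6.872, Millford 8.910.
Rounding up: Oakdale 6, Rivermont 7, Pinehurst 5, Claybrook 10, Stonebridge 7, Millford 9 (total 44).

Oakdale 6, Rivermont 7, Pinehurst 5, Claybrook 10, Stonebridge 7, Millford 9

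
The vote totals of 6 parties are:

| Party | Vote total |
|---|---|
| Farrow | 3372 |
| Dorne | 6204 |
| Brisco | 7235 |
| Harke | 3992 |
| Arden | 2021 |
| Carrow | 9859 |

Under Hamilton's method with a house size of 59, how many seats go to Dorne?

11

Total 32683; standard divisor 32683/59 ≈ 553.949.
Standard quotas: Farrow 6.0872, Dorne 11.1996, Brisco 13.0608, Harke 7.2064, Arden 3.6483, Carrow 17.7977.
Lower quotas: Farrow 6, Dorne 11, Brisco 13, Harke 7, Arden 3, Carrow 17 (sum 57, leaving 2 seats).
Remainders in descending order: Carrow 0.7977, Arden 0.6483, Harke 0.2064, Dorne 0.1996, Farrow 0.0872, Brisco 0.0608.
Largest remainders: Carrow, Arden receive the extra seats.
Dorne receives 11.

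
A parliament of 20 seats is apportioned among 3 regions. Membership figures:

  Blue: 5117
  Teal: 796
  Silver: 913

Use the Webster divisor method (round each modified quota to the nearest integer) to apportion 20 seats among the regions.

Blue 15, Teal 2, Silver 3

Standard divisor 6826/20 ≈ 341.3; standard quotas: Blue 14.993, Teal 2.332, Silver 2.675.
Rounding to the nearest integer gives Blue 15, Teal 2, Silver 3 — total 20, matching the house size, so no adjustment is needed.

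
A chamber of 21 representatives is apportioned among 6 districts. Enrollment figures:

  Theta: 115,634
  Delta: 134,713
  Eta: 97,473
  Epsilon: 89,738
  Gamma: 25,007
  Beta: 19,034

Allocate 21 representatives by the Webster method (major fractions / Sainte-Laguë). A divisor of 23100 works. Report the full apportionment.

Theta=5; Delta=6; Eta=4; Epsilon=4; Gamma=1; Beta=1

With modified divisor 23100: modified quotas Theta 5.006, Delta 5.832, Eta 4.220, Epsilon 3.885, Gamma 1.083, Beta 0.824.
Rounding to the nearest integer: Theta 5, Delta 6, Eta 4, Epsilon 4, Gamma 1, Beta 1 (total 21).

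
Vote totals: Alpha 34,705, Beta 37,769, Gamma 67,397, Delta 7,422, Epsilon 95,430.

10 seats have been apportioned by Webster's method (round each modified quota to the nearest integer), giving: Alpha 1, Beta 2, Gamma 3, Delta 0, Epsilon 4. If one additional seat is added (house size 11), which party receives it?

Priority for the next seat is population ÷ (current seats + 0.5).
Priorities: Alpha 23136.667, Beta 15107.600, Gamma 19256.286, Delta 14844.000, Epsilon 21206.667.
Highest priority: Alpha.

Alpha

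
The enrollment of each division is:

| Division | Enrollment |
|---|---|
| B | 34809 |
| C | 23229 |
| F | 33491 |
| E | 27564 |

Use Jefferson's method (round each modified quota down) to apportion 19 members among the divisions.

Standard divisor 119093/19 ≈ 6268.053; standard quotas: B 5.553, C 3.706, F 5.343, E 4.398.
Rounding down gives 5, 3, 5, 4 = 17 seats, so the divisor must be adjusted.
With modified divisor 5700: modified quotas B 6.107, C 4.075, F 5.876, E 4.836.
Rounding down: B 6, C 4, F 5, E 4 (total 19).

B 6; C 4; F 5; E 4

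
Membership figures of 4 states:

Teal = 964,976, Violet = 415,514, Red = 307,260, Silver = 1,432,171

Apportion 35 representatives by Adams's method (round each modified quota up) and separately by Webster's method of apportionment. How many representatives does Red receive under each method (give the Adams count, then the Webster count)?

Adams: Teal 11, Violet 5, Red 4, Silver 15.
Webster: Teal 11, Violet 5, Red 3, Silver 16.
Red gets 4 under Adams and 3 under Webster.

4 and 3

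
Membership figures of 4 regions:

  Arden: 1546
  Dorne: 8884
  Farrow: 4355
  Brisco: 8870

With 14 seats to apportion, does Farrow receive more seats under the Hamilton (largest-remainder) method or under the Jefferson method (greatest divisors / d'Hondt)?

Hamilton

Hamilton: Arden 1, Dorne 5, Farrow 3, Brisco 5.
Jefferson: Arden 1, Dorne 6, Farrow 2, Brisco 5.
Farrow gets 3 under Hamilton and 2 under Jefferson.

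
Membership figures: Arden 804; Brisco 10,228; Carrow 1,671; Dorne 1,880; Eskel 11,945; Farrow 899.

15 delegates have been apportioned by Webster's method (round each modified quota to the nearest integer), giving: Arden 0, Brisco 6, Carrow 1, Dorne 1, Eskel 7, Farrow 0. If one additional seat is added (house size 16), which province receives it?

Priority for the next seat is population ÷ (current seats + 0.5).
Priorities: Arden 1608.000, Brisco 1573.538, Carrow 1114.000, Dorne 1253.333, Eskel 1592.667, Farrow 1798.000.
Highest priority: Farrow.

Farrow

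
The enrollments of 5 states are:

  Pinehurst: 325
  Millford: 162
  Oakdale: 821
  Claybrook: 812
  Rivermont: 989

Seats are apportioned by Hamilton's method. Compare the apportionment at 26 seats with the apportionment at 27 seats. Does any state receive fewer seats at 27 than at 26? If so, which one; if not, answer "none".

At 26 seats: Pinehurst 3, Millford 1, Oakdale 7, Claybrook 7, Rivermont 8.
At 27 seats: Pinehurst 3, Millford 1, Oakdale 7, Claybrook 7, Rivermont 9.
No state's allocation decreased.

none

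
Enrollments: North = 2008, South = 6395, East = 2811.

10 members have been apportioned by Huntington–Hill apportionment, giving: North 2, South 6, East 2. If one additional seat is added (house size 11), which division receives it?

Priority for the next seat is population ÷ (√(s·(s+1))).
Priorities: North 819.763, South 986.770, East 1147.586.
Highest priority: East.

East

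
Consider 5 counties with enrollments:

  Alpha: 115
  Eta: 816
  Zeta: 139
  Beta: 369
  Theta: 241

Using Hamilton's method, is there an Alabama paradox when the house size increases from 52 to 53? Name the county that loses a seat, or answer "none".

At 52 seats: Alpha 4, Eta 25, Zeta 4, Beta 11, Theta 8.
At 53 seats: Alpha 4, Eta 26, Zeta 4, Beta 12, Theta 7.
Theta drops from 8 to 7.

Theta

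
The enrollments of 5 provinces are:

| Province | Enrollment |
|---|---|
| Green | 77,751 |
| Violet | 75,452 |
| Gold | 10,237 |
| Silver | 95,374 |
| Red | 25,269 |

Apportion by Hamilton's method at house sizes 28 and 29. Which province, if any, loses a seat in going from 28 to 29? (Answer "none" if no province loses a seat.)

Red

At 28 seats: Green 8, Violet 7, Gold 1, Silver 9, Red 3.
At 29 seats: Green 8, Violet 8, Gold 1, Silver 10, Red 2.
Red drops from 3 to 2.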